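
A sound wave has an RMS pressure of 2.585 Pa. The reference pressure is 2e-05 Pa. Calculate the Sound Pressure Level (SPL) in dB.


Given values:
  p = 2.585 Pa
  p_ref = 2e-05 Pa
Formula: SPL = 20 * log10(p / p_ref)
Compute ratio: p / p_ref = 2.585 / 2e-05 = 129250
Compute log10: log10(129250) = 5.111431
Multiply: SPL = 20 * 5.111431 = 102.23

102.23 dB


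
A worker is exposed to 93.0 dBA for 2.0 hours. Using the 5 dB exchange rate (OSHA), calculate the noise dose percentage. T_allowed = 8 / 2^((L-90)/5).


Given values:
  L = 93.0 dBA, T = 2.0 hours
Formula: T_allowed = 8 / 2^((L - 90) / 5)
Compute exponent: (93.0 - 90) / 5 = 0.6
Compute 2^(0.6) = 1.515717
T_allowed = 8 / 1.515717 = 5.27803 hours
Dose = (T / T_allowed) * 100
Dose = (2.0 / 5.27803) * 100 = 37.89

37.89 %


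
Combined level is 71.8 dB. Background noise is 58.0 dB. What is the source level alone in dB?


Given values:
  L_total = 71.8 dB, L_bg = 58.0 dB
Formula: L_source = 10 * log10(10^(L_total/10) - 10^(L_bg/10))
Convert to linear:
  10^(71.8/10) = 15135612.4844
  10^(58.0/10) = 630957.3445
Difference: 15135612.4844 - 630957.3445 = 14504655.1399
L_source = 10 * log10(14504655.1399) = 71.62

71.62 dB


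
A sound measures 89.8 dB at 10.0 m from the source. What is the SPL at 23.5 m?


Given values:
  SPL1 = 89.8 dB, r1 = 10.0 m, r2 = 23.5 m
Formula: SPL2 = SPL1 - 20 * log10(r2 / r1)
Compute ratio: r2 / r1 = 23.5 / 10.0 = 2.35
Compute log10: log10(2.35) = 0.371068
Compute drop: 20 * 0.371068 = 7.4214
SPL2 = 89.8 - 7.4214 = 82.38

82.38 dB


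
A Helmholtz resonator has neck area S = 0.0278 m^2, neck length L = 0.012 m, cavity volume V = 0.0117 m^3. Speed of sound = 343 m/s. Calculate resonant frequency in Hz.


Given values:
  S = 0.0278 m^2, L = 0.012 m, V = 0.0117 m^3, c = 343 m/s
Formula: f = (c / (2*pi)) * sqrt(S / (V * L))
Compute V * L = 0.0117 * 0.012 = 0.0001404
Compute S / (V * L) = 0.0278 / 0.0001404 = 198.0057
Compute sqrt(198.0057) = 14.07145
Compute c / (2*pi) = 343 / 6.283185 = 54.590148
f = 54.590148 * 14.07145 = 768.16

768.16 Hz


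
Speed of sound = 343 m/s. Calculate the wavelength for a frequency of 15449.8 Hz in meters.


Given values:
  c = 343 m/s, f = 15449.8 Hz
Formula: lambda = c / f
lambda = 343 / 15449.8
lambda = 0.0222

0.0222 m


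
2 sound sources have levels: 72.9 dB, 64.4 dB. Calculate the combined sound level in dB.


Formula: L_total = 10 * log10( sum(10^(Li/10)) )
  Source 1: 10^(72.9/10) = 19498445.9976
  Source 2: 10^(64.4/10) = 2754228.7033
Sum of linear values = 22252674.7009
L_total = 10 * log10(22252674.7009) = 73.47

73.47 dB


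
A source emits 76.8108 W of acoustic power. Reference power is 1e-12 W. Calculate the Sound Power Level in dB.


Given values:
  W = 76.8108 W
  W_ref = 1e-12 W
Formula: SWL = 10 * log10(W / W_ref)
Compute ratio: W / W_ref = 76810800000000
Compute log10: log10(76810800000000) = 13.885422
Multiply: SWL = 10 * 13.885422 = 138.85

138.85 dB


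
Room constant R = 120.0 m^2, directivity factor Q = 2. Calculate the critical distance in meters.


Given values:
  R = 120.0 m^2, Q = 2
Formula: d_c = 0.141 * sqrt(Q * R)
Compute Q * R = 2 * 120.0 = 240.0
Compute sqrt(240.0) = 15.4919
d_c = 0.141 * 15.4919 = 2.184

2.184 m


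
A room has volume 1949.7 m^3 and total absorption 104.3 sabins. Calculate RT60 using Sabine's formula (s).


Given values:
  V = 1949.7 m^3
  A = 104.3 sabins
Formula: RT60 = 0.161 * V / A
Numerator: 0.161 * 1949.7 = 313.9017
RT60 = 313.9017 / 104.3 = 3.01

3.01 s


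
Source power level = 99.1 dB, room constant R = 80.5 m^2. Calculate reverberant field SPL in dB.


Given values:
  Lw = 99.1 dB, R = 80.5 m^2
Formula: SPL = Lw + 10 * log10(4 / R)
Compute 4 / R = 4 / 80.5 = 0.049689
Compute 10 * log10(0.049689) = -13.0374
SPL = 99.1 + (-13.0374) = 86.06

86.06 dB


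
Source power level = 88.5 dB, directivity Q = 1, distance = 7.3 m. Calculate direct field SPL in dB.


Given values:
  Lw = 88.5 dB, Q = 1, r = 7.3 m
Formula: SPL = Lw + 10 * log10(Q / (4 * pi * r^2))
Compute 4 * pi * r^2 = 4 * pi * 7.3^2 = 669.6619
Compute Q / denom = 1 / 669.6619 = 0.00149329
Compute 10 * log10(0.00149329) = -28.2586
SPL = 88.5 + (-28.2586) = 60.24

60.24 dB


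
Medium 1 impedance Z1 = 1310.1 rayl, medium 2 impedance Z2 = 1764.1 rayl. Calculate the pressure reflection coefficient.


Given values:
  Z1 = 1310.1 rayl, Z2 = 1764.1 rayl
Formula: R = (Z2 - Z1) / (Z2 + Z1)
Numerator: Z2 - Z1 = 1764.1 - 1310.1 = 454.0
Denominator: Z2 + Z1 = 1764.1 + 1310.1 = 3074.2
R = 454.0 / 3074.2 = 0.1477

0.1477


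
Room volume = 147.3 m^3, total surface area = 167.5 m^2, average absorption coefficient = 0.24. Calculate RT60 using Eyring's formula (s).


Given values:
  V = 147.3 m^3, S = 167.5 m^2, alpha = 0.24
Formula: RT60 = 0.161 * V / (-S * ln(1 - alpha))
Compute ln(1 - 0.24) = ln(0.76) = -0.274437
Denominator: -167.5 * -0.274437 = 45.9682
Numerator: 0.161 * 147.3 = 23.7153
RT60 = 23.7153 / 45.9682 = 0.516

0.516 s


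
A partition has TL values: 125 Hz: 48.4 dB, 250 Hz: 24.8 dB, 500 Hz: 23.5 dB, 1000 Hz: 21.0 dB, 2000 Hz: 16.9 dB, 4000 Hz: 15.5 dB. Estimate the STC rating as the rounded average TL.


Given TL values at each frequency:
  125 Hz: 48.4 dB
  250 Hz: 24.8 dB
  500 Hz: 23.5 dB
  1000 Hz: 21.0 dB
  2000 Hz: 16.9 dB
  4000 Hz: 15.5 dB
Formula: STC ~ round(average of TL values)
Sum = 48.4 + 24.8 + 23.5 + 21.0 + 16.9 + 15.5 = 150.1
Average = 150.1 / 6 = 25.02
Rounded: 25

25


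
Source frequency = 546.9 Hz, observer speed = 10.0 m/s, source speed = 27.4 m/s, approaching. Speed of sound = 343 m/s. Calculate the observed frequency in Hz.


Given values:
  f_s = 546.9 Hz, v_o = 10.0 m/s, v_s = 27.4 m/s
  Direction: approaching
Formula: f_o = f_s * (c + v_o) / (c - v_s)
Numerator: c + v_o = 343 + 10.0 = 353.0
Denominator: c - v_s = 343 - 27.4 = 315.6
f_o = 546.9 * 353.0 / 315.6 = 611.71

611.71 Hz


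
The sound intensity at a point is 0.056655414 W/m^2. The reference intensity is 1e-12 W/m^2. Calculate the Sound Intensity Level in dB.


Given values:
  I = 0.056655414 W/m^2
  I_ref = 1e-12 W/m^2
Formula: SIL = 10 * log10(I / I_ref)
Compute ratio: I / I_ref = 56655414000
Compute log10: log10(56655414000) = 10.753241
Multiply: SIL = 10 * 10.753241 = 107.53

107.53 dB


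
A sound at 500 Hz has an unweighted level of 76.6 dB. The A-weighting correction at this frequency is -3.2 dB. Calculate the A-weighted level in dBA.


Given values:
  SPL = 76.6 dB
  A-weighting at 500 Hz = -3.2 dB
Formula: L_A = SPL + A_weight
L_A = 76.6 + (-3.2)
L_A = 73.4

73.4 dBA


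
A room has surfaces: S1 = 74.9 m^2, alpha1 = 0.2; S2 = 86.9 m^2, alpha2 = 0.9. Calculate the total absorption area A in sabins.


Given surfaces:
  Surface 1: 74.9 * 0.2 = 14.98
  Surface 2: 86.9 * 0.9 = 78.21
Formula: A = sum(Si * alpha_i)
A = 14.98 + 78.21
A = 93.19

93.19 sabins


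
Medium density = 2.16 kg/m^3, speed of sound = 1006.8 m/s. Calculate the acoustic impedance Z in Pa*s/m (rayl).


Given values:
  rho = 2.16 kg/m^3
  c = 1006.8 m/s
Formula: Z = rho * c
Z = 2.16 * 1006.8
Z = 2174.69

2174.69 rayl


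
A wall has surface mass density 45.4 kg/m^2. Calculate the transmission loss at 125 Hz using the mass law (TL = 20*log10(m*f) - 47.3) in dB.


Given values:
  m = 45.4 kg/m^2, f = 125 Hz
Formula: TL = 20 * log10(m * f) - 47.3
Compute m * f = 45.4 * 125 = 5675.0
Compute log10(5675.0) = 3.753966
Compute 20 * 3.753966 = 75.0793
TL = 75.0793 - 47.3 = 27.78

27.78 dB


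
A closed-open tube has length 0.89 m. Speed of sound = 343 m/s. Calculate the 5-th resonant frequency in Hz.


Given values:
  Tube type: closed-open, L = 0.89 m, c = 343 m/s, n = 5
Formula: f_n = (2n - 1) * c / (4 * L)
Compute 2n - 1 = 2*5 - 1 = 9
Compute 4 * L = 4 * 0.89 = 3.56
f = 9 * 343 / 3.56
f = 867.13

867.13 Hz


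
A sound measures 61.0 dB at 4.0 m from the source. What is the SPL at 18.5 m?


Given values:
  SPL1 = 61.0 dB, r1 = 4.0 m, r2 = 18.5 m
Formula: SPL2 = SPL1 - 20 * log10(r2 / r1)
Compute ratio: r2 / r1 = 18.5 / 4.0 = 4.625
Compute log10: log10(4.625) = 0.665112
Compute drop: 20 * 0.665112 = 13.3022
SPL2 = 61.0 - 13.3022 = 47.7

47.7 dB


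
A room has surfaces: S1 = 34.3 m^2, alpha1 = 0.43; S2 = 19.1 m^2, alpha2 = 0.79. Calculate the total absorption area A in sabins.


Given surfaces:
  Surface 1: 34.3 * 0.43 = 14.749
  Surface 2: 19.1 * 0.79 = 15.089
Formula: A = sum(Si * alpha_i)
A = 14.749 + 15.089
A = 29.84

29.84 sabins


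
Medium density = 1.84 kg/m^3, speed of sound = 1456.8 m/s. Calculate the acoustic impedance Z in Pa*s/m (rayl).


Given values:
  rho = 1.84 kg/m^3
  c = 1456.8 m/s
Formula: Z = rho * c
Z = 1.84 * 1456.8
Z = 2680.51

2680.51 rayl


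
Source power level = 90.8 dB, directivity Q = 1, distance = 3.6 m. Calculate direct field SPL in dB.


Given values:
  Lw = 90.8 dB, Q = 1, r = 3.6 m
Formula: SPL = Lw + 10 * log10(Q / (4 * pi * r^2))
Compute 4 * pi * r^2 = 4 * pi * 3.6^2 = 162.8602
Compute Q / denom = 1 / 162.8602 = 0.00614024
Compute 10 * log10(0.00614024) = -22.1181
SPL = 90.8 + (-22.1181) = 68.68

68.68 dB


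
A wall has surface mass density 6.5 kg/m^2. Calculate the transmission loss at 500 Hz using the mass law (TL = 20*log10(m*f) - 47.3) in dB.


Given values:
  m = 6.5 kg/m^2, f = 500 Hz
Formula: TL = 20 * log10(m * f) - 47.3
Compute m * f = 6.5 * 500 = 3250.0
Compute log10(3250.0) = 3.511883
Compute 20 * 3.511883 = 70.2377
TL = 70.2377 - 47.3 = 22.94

22.94 dB


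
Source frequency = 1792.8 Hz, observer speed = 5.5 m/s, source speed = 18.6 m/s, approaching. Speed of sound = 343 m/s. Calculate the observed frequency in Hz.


Given values:
  f_s = 1792.8 Hz, v_o = 5.5 m/s, v_s = 18.6 m/s
  Direction: approaching
Formula: f_o = f_s * (c + v_o) / (c - v_s)
Numerator: c + v_o = 343 + 5.5 = 348.5
Denominator: c - v_s = 343 - 18.6 = 324.4
f_o = 1792.8 * 348.5 / 324.4 = 1925.99

1925.99 Hz


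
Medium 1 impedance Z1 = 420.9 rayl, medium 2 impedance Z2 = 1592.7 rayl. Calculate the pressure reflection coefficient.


Given values:
  Z1 = 420.9 rayl, Z2 = 1592.7 rayl
Formula: R = (Z2 - Z1) / (Z2 + Z1)
Numerator: Z2 - Z1 = 1592.7 - 420.9 = 1171.8
Denominator: Z2 + Z1 = 1592.7 + 420.9 = 2013.6
R = 1171.8 / 2013.6 = 0.5819

0.5819


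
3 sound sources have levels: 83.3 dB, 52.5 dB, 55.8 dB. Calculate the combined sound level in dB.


Formula: L_total = 10 * log10( sum(10^(Li/10)) )
  Source 1: 10^(83.3/10) = 213796208.9502
  Source 2: 10^(52.5/10) = 177827.941
  Source 3: 10^(55.8/10) = 380189.3963
Sum of linear values = 214354226.2875
L_total = 10 * log10(214354226.2875) = 83.31

83.31 dB


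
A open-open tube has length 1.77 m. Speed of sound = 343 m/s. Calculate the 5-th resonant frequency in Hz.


Given values:
  Tube type: open-open, L = 1.77 m, c = 343 m/s, n = 5
Formula: f_n = n * c / (2 * L)
Compute 2 * L = 2 * 1.77 = 3.54
f = 5 * 343 / 3.54
f = 484.46

484.46 Hz


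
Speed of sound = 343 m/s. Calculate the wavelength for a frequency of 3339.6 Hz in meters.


Given values:
  c = 343 m/s, f = 3339.6 Hz
Formula: lambda = c / f
lambda = 343 / 3339.6
lambda = 0.1027

0.1027 m


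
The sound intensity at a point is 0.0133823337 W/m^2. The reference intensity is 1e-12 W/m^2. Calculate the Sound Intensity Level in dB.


Given values:
  I = 0.0133823337 W/m^2
  I_ref = 1e-12 W/m^2
Formula: SIL = 10 * log10(I / I_ref)
Compute ratio: I / I_ref = 13382333700
Compute log10: log10(13382333700) = 10.126532
Multiply: SIL = 10 * 10.126532 = 101.27

101.27 dB


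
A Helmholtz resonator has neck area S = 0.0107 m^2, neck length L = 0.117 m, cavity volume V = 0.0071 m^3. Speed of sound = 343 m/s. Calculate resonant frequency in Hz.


Given values:
  S = 0.0107 m^2, L = 0.117 m, V = 0.0071 m^3, c = 343 m/s
Formula: f = (c / (2*pi)) * sqrt(S / (V * L))
Compute V * L = 0.0071 * 0.117 = 0.0008307
Compute S / (V * L) = 0.0107 / 0.0008307 = 12.8807
Compute sqrt(12.8807) = 3.588969
Compute c / (2*pi) = 343 / 6.283185 = 54.590148
f = 54.590148 * 3.588969 = 195.92

195.92 Hz


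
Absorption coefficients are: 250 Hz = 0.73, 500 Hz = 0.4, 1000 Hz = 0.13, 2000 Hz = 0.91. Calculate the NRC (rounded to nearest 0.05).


Given values:
  a_250 = 0.73, a_500 = 0.4
  a_1000 = 0.13, a_2000 = 0.91
Formula: NRC = (a250 + a500 + a1000 + a2000) / 4
Sum = 0.73 + 0.4 + 0.13 + 0.91 = 2.17
NRC = 2.17 / 4 = 0.5425
Rounded to nearest 0.05: 0.55

0.55


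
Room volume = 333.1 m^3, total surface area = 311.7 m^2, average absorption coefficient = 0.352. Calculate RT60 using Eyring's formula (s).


Given values:
  V = 333.1 m^3, S = 311.7 m^2, alpha = 0.352
Formula: RT60 = 0.161 * V / (-S * ln(1 - alpha))
Compute ln(1 - 0.352) = ln(0.648) = -0.433865
Denominator: -311.7 * -0.433865 = 135.2357
Numerator: 0.161 * 333.1 = 53.6291
RT60 = 53.6291 / 135.2357 = 0.397

0.397 s


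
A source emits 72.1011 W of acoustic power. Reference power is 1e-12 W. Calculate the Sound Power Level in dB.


Given values:
  W = 72.1011 W
  W_ref = 1e-12 W
Formula: SWL = 10 * log10(W / W_ref)
Compute ratio: W / W_ref = 72101100000000
Compute log10: log10(72101100000000) = 13.857942
Multiply: SWL = 10 * 13.857942 = 138.58

138.58 dB


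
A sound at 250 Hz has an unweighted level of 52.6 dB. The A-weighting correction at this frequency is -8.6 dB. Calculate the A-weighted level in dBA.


Given values:
  SPL = 52.6 dB
  A-weighting at 250 Hz = -8.6 dB
Formula: L_A = SPL + A_weight
L_A = 52.6 + (-8.6)
L_A = 44.0

44.0 dBA


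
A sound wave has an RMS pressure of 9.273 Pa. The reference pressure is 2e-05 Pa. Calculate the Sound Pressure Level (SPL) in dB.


Given values:
  p = 9.273 Pa
  p_ref = 2e-05 Pa
Formula: SPL = 20 * log10(p / p_ref)
Compute ratio: p / p_ref = 9.273 / 2e-05 = 463650
Compute log10: log10(463650) = 5.66619
Multiply: SPL = 20 * 5.66619 = 113.32

113.32 dB


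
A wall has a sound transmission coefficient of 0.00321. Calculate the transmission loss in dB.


Given values:
  tau = 0.00321
Formula: TL = 10 * log10(1 / tau)
Compute 1 / tau = 1 / 0.00321 = 311.5265
Compute log10(311.5265) = 2.493495
TL = 10 * 2.493495 = 24.93

24.93 dB


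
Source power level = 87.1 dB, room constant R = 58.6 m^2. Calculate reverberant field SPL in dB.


Given values:
  Lw = 87.1 dB, R = 58.6 m^2
Formula: SPL = Lw + 10 * log10(4 / R)
Compute 4 / R = 4 / 58.6 = 0.068259
Compute 10 * log10(0.068259) = -11.6584
SPL = 87.1 + (-11.6584) = 75.44

75.44 dB


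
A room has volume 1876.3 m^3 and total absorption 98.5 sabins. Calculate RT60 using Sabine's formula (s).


Given values:
  V = 1876.3 m^3
  A = 98.5 sabins
Formula: RT60 = 0.161 * V / A
Numerator: 0.161 * 1876.3 = 302.0843
RT60 = 302.0843 / 98.5 = 3.067

3.067 s


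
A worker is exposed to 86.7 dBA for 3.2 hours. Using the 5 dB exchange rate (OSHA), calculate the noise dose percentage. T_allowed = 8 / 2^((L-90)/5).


Given values:
  L = 86.7 dBA, T = 3.2 hours
Formula: T_allowed = 8 / 2^((L - 90) / 5)
Compute exponent: (86.7 - 90) / 5 = -0.66
Compute 2^(-0.66) = 0.632878
T_allowed = 8 / 0.632878 = 12.640667 hours
Dose = (T / T_allowed) * 100
Dose = (3.2 / 12.640667) * 100 = 25.32

25.32 %


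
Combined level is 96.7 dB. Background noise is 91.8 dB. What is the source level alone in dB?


Given values:
  L_total = 96.7 dB, L_bg = 91.8 dB
Formula: L_source = 10 * log10(10^(L_total/10) - 10^(L_bg/10))
Convert to linear:
  10^(96.7/10) = 4677351412.872
  10^(91.8/10) = 1513561248.4362
Difference: 4677351412.872 - 1513561248.4362 = 3163790164.4358
L_source = 10 * log10(3163790164.4358) = 95.0

95.0 dB


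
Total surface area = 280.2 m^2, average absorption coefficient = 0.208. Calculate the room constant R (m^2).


Given values:
  S = 280.2 m^2, alpha = 0.208
Formula: R = S * alpha / (1 - alpha)
Numerator: 280.2 * 0.208 = 58.2816
Denominator: 1 - 0.208 = 0.792
R = 58.2816 / 0.792 = 73.59

73.59 m^2


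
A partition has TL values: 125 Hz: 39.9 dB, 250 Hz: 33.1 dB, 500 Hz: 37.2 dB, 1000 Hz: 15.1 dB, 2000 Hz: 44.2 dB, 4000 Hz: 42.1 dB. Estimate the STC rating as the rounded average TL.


Given TL values at each frequency:
  125 Hz: 39.9 dB
  250 Hz: 33.1 dB
  500 Hz: 37.2 dB
  1000 Hz: 15.1 dB
  2000 Hz: 44.2 dB
  4000 Hz: 42.1 dB
Formula: STC ~ round(average of TL values)
Sum = 39.9 + 33.1 + 37.2 + 15.1 + 44.2 + 42.1 = 211.6
Average = 211.6 / 6 = 35.27
Rounded: 35

35


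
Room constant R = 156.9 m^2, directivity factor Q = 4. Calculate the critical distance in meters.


Given values:
  R = 156.9 m^2, Q = 4
Formula: d_c = 0.141 * sqrt(Q * R)
Compute Q * R = 4 * 156.9 = 627.6
Compute sqrt(627.6) = 25.0519
d_c = 0.141 * 25.0519 = 3.532

3.532 m


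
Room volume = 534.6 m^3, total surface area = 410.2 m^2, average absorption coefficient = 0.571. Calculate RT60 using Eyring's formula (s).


Given values:
  V = 534.6 m^3, S = 410.2 m^2, alpha = 0.571
Formula: RT60 = 0.161 * V / (-S * ln(1 - alpha))
Compute ln(1 - 0.571) = ln(0.429) = -0.846298
Denominator: -410.2 * -0.846298 = 347.1514
Numerator: 0.161 * 534.6 = 86.0706
RT60 = 86.0706 / 347.1514 = 0.248

0.248 s


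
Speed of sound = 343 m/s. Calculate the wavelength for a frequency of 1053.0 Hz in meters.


Given values:
  c = 343 m/s, f = 1053.0 Hz
Formula: lambda = c / f
lambda = 343 / 1053.0
lambda = 0.3257

0.3257 m


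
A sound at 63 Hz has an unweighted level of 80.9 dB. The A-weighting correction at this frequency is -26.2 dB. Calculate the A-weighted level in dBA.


Given values:
  SPL = 80.9 dB
  A-weighting at 63 Hz = -26.2 dB
Formula: L_A = SPL + A_weight
L_A = 80.9 + (-26.2)
L_A = 54.7

54.7 dBA


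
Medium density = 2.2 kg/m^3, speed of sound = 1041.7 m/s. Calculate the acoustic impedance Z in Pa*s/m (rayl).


Given values:
  rho = 2.2 kg/m^3
  c = 1041.7 m/s
Formula: Z = rho * c
Z = 2.2 * 1041.7
Z = 2291.74

2291.74 rayl


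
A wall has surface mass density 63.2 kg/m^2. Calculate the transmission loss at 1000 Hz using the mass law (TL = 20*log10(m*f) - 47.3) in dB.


Given values:
  m = 63.2 kg/m^2, f = 1000 Hz
Formula: TL = 20 * log10(m * f) - 47.3
Compute m * f = 63.2 * 1000 = 63200.0
Compute log10(63200.0) = 4.800717
Compute 20 * 4.800717 = 96.0143
TL = 96.0143 - 47.3 = 48.71

48.71 dB


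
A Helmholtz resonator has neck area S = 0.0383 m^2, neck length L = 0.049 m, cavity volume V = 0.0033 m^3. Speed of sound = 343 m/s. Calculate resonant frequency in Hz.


Given values:
  S = 0.0383 m^2, L = 0.049 m, V = 0.0033 m^3, c = 343 m/s
Formula: f = (c / (2*pi)) * sqrt(S / (V * L))
Compute V * L = 0.0033 * 0.049 = 0.0001617
Compute S / (V * L) = 0.0383 / 0.0001617 = 236.8584
Compute sqrt(236.8584) = 15.390205
Compute c / (2*pi) = 343 / 6.283185 = 54.590148
f = 54.590148 * 15.390205 = 840.15

840.15 Hz


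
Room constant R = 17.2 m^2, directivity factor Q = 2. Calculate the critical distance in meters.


Given values:
  R = 17.2 m^2, Q = 2
Formula: d_c = 0.141 * sqrt(Q * R)
Compute Q * R = 2 * 17.2 = 34.4
Compute sqrt(34.4) = 5.8652
d_c = 0.141 * 5.8652 = 0.827

0.827 m


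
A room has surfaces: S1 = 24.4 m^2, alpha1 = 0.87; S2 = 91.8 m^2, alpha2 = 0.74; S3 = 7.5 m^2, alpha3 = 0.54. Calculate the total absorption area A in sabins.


Given surfaces:
  Surface 1: 24.4 * 0.87 = 21.228
  Surface 2: 91.8 * 0.74 = 67.932
  Surface 3: 7.5 * 0.54 = 4.05
Formula: A = sum(Si * alpha_i)
A = 21.228 + 67.932 + 4.05
A = 93.21

93.21 sabins


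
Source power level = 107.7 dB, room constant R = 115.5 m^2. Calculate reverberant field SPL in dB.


Given values:
  Lw = 107.7 dB, R = 115.5 m^2
Formula: SPL = Lw + 10 * log10(4 / R)
Compute 4 / R = 4 / 115.5 = 0.034632
Compute 10 * log10(0.034632) = -14.6052
SPL = 107.7 + (-14.6052) = 93.09

93.09 dB


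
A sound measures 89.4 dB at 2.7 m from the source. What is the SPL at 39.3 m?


Given values:
  SPL1 = 89.4 dB, r1 = 2.7 m, r2 = 39.3 m
Formula: SPL2 = SPL1 - 20 * log10(r2 / r1)
Compute ratio: r2 / r1 = 39.3 / 2.7 = 14.5556
Compute log10: log10(14.5556) = 1.16303
Compute drop: 20 * 1.16303 = 23.2606
SPL2 = 89.4 - 23.2606 = 66.14

66.14 dB


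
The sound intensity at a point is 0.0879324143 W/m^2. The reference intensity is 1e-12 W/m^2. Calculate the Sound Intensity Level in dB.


Given values:
  I = 0.0879324143 W/m^2
  I_ref = 1e-12 W/m^2
Formula: SIL = 10 * log10(I / I_ref)
Compute ratio: I / I_ref = 87932414300
Compute log10: log10(87932414300) = 10.944149
Multiply: SIL = 10 * 10.944149 = 109.44

109.44 dB


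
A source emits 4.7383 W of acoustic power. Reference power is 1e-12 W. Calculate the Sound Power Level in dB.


Given values:
  W = 4.7383 W
  W_ref = 1e-12 W
Formula: SWL = 10 * log10(W / W_ref)
Compute ratio: W / W_ref = 4738300000000
Compute log10: log10(4738300000000) = 12.675623
Multiply: SWL = 10 * 12.675623 = 126.76

126.76 dB


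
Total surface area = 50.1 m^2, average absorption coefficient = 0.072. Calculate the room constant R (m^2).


Given values:
  S = 50.1 m^2, alpha = 0.072
Formula: R = S * alpha / (1 - alpha)
Numerator: 50.1 * 0.072 = 3.6072
Denominator: 1 - 0.072 = 0.928
R = 3.6072 / 0.928 = 3.89

3.89 m^2


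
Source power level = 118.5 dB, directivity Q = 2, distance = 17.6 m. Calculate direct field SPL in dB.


Given values:
  Lw = 118.5 dB, Q = 2, r = 17.6 m
Formula: SPL = Lw + 10 * log10(Q / (4 * pi * r^2))
Compute 4 * pi * r^2 = 4 * pi * 17.6^2 = 3892.559
Compute Q / denom = 2 / 3892.559 = 0.0005138
Compute 10 * log10(0.0005138) = -32.8921
SPL = 118.5 + (-32.8921) = 85.61

85.61 dB


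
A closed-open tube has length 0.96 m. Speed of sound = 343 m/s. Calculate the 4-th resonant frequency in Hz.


Given values:
  Tube type: closed-open, L = 0.96 m, c = 343 m/s, n = 4
Formula: f_n = (2n - 1) * c / (4 * L)
Compute 2n - 1 = 2*4 - 1 = 7
Compute 4 * L = 4 * 0.96 = 3.84
f = 7 * 343 / 3.84
f = 625.26

625.26 Hz


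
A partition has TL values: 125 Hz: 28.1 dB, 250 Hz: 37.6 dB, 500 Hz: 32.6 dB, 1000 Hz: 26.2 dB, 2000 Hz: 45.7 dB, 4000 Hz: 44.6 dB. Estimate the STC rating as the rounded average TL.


Given TL values at each frequency:
  125 Hz: 28.1 dB
  250 Hz: 37.6 dB
  500 Hz: 32.6 dB
  1000 Hz: 26.2 dB
  2000 Hz: 45.7 dB
  4000 Hz: 44.6 dB
Formula: STC ~ round(average of TL values)
Sum = 28.1 + 37.6 + 32.6 + 26.2 + 45.7 + 44.6 = 214.8
Average = 214.8 / 6 = 35.8
Rounded: 36

36


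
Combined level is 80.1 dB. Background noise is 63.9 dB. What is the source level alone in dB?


Given values:
  L_total = 80.1 dB, L_bg = 63.9 dB
Formula: L_source = 10 * log10(10^(L_total/10) - 10^(L_bg/10))
Convert to linear:
  10^(80.1/10) = 102329299.2281
  10^(63.9/10) = 2454708.9157
Difference: 102329299.2281 - 2454708.9157 = 99874590.3124
L_source = 10 * log10(99874590.3124) = 79.99

79.99 dB


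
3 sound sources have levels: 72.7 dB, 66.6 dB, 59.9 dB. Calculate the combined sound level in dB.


Formula: L_total = 10 * log10( sum(10^(Li/10)) )
  Source 1: 10^(72.7/10) = 18620871.3666
  Source 2: 10^(66.6/10) = 4570881.8961
  Source 3: 10^(59.9/10) = 977237.221
Sum of linear values = 24168990.4837
L_total = 10 * log10(24168990.4837) = 73.83

73.83 dB


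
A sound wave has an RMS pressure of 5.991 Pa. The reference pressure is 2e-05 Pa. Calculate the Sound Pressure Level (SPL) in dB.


Given values:
  p = 5.991 Pa
  p_ref = 2e-05 Pa
Formula: SPL = 20 * log10(p / p_ref)
Compute ratio: p / p_ref = 5.991 / 2e-05 = 299550
Compute log10: log10(299550) = 5.476469
Multiply: SPL = 20 * 5.476469 = 109.53

109.53 dB


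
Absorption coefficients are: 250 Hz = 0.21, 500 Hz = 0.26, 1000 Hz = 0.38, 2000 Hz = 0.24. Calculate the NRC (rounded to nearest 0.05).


Given values:
  a_250 = 0.21, a_500 = 0.26
  a_1000 = 0.38, a_2000 = 0.24
Formula: NRC = (a250 + a500 + a1000 + a2000) / 4
Sum = 0.21 + 0.26 + 0.38 + 0.24 = 1.09
NRC = 1.09 / 4 = 0.2725
Rounded to nearest 0.05: 0.25

0.25


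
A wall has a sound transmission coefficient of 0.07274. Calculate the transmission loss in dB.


Given values:
  tau = 0.07274
Formula: TL = 10 * log10(1 / tau)
Compute 1 / tau = 1 / 0.07274 = 13.7476
Compute log10(13.7476) = 1.138227
TL = 10 * 1.138227 = 11.38

11.38 dB


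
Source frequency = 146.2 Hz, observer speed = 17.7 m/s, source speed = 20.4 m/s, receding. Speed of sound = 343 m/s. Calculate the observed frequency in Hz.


Given values:
  f_s = 146.2 Hz, v_o = 17.7 m/s, v_s = 20.4 m/s
  Direction: receding
Formula: f_o = f_s * (c - v_o) / (c + v_s)
Numerator: c - v_o = 343 - 17.7 = 325.3
Denominator: c + v_s = 343 + 20.4 = 363.4
f_o = 146.2 * 325.3 / 363.4 = 130.87

130.87 Hz


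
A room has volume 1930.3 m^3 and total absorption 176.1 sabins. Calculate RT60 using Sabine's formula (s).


Given values:
  V = 1930.3 m^3
  A = 176.1 sabins
Formula: RT60 = 0.161 * V / A
Numerator: 0.161 * 1930.3 = 310.7783
RT60 = 310.7783 / 176.1 = 1.765

1.765 s


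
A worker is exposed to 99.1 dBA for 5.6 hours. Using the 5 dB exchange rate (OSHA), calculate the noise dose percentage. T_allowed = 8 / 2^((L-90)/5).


Given values:
  L = 99.1 dBA, T = 5.6 hours
Formula: T_allowed = 8 / 2^((L - 90) / 5)
Compute exponent: (99.1 - 90) / 5 = 1.82
Compute 2^(1.82) = 3.530812
T_allowed = 8 / 3.530812 = 2.265768 hours
Dose = (T / T_allowed) * 100
Dose = (5.6 / 2.265768) * 100 = 247.16

247.16 %


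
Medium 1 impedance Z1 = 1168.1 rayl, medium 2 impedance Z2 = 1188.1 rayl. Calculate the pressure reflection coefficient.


Given values:
  Z1 = 1168.1 rayl, Z2 = 1188.1 rayl
Formula: R = (Z2 - Z1) / (Z2 + Z1)
Numerator: Z2 - Z1 = 1188.1 - 1168.1 = 20.0
Denominator: Z2 + Z1 = 1188.1 + 1168.1 = 2356.2
R = 20.0 / 2356.2 = 0.0085

0.0085


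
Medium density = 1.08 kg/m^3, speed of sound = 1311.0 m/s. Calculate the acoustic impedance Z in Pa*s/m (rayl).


Given values:
  rho = 1.08 kg/m^3
  c = 1311.0 m/s
Formula: Z = rho * c
Z = 1.08 * 1311.0
Z = 1415.88

1415.88 rayl


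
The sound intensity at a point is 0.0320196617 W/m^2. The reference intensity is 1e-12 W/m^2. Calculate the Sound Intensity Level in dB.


Given values:
  I = 0.0320196617 W/m^2
  I_ref = 1e-12 W/m^2
Formula: SIL = 10 * log10(I / I_ref)
Compute ratio: I / I_ref = 32019661700
Compute log10: log10(32019661700) = 10.505417
Multiply: SIL = 10 * 10.505417 = 105.05

105.05 dB


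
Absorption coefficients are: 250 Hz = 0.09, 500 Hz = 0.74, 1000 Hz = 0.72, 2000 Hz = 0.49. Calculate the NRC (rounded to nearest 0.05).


Given values:
  a_250 = 0.09, a_500 = 0.74
  a_1000 = 0.72, a_2000 = 0.49
Formula: NRC = (a250 + a500 + a1000 + a2000) / 4
Sum = 0.09 + 0.74 + 0.72 + 0.49 = 2.04
NRC = 2.04 / 4 = 0.51
Rounded to nearest 0.05: 0.5

0.5


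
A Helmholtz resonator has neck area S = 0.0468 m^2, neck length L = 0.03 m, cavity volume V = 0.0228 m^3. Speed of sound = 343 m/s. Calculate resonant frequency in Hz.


Given values:
  S = 0.0468 m^2, L = 0.03 m, V = 0.0228 m^3, c = 343 m/s
Formula: f = (c / (2*pi)) * sqrt(S / (V * L))
Compute V * L = 0.0228 * 0.03 = 0.000684
Compute S / (V * L) = 0.0468 / 0.000684 = 68.4211
Compute sqrt(68.4211) = 8.271705
Compute c / (2*pi) = 343 / 6.283185 = 54.590148
f = 54.590148 * 8.271705 = 451.55

451.55 Hz


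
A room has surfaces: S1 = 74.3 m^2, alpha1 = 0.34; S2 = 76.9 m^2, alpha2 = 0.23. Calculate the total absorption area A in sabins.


Given surfaces:
  Surface 1: 74.3 * 0.34 = 25.262
  Surface 2: 76.9 * 0.23 = 17.687
Formula: A = sum(Si * alpha_i)
A = 25.262 + 17.687
A = 42.95

42.95 sabins


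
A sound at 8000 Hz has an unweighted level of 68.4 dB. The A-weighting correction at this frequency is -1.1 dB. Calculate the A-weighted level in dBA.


Given values:
  SPL = 68.4 dB
  A-weighting at 8000 Hz = -1.1 dB
Formula: L_A = SPL + A_weight
L_A = 68.4 + (-1.1)
L_A = 67.3

67.3 dBA


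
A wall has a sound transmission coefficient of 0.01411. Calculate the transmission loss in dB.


Given values:
  tau = 0.01411
Formula: TL = 10 * log10(1 / tau)
Compute 1 / tau = 1 / 0.01411 = 70.8717
Compute log10(70.8717) = 1.850473
TL = 10 * 1.850473 = 18.5

18.5 dB


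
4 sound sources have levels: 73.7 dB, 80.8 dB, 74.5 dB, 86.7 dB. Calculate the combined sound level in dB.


Formula: L_total = 10 * log10( sum(10^(Li/10)) )
  Source 1: 10^(73.7/10) = 23442288.1532
  Source 2: 10^(80.8/10) = 120226443.4617
  Source 3: 10^(74.5/10) = 28183829.3126
  Source 4: 10^(86.7/10) = 467735141.2872
Sum of linear values = 639587702.2147
L_total = 10 * log10(639587702.2147) = 88.06

88.06 dB


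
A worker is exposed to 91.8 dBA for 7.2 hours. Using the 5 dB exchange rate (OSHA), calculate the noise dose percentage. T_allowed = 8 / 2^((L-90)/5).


Given values:
  L = 91.8 dBA, T = 7.2 hours
Formula: T_allowed = 8 / 2^((L - 90) / 5)
Compute exponent: (91.8 - 90) / 5 = 0.36
Compute 2^(0.36) = 1.283426
T_allowed = 8 / 1.283426 = 6.233316 hours
Dose = (T / T_allowed) * 100
Dose = (7.2 / 6.233316) * 100 = 115.51

115.51 %


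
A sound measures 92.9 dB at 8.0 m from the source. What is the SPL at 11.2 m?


Given values:
  SPL1 = 92.9 dB, r1 = 8.0 m, r2 = 11.2 m
Formula: SPL2 = SPL1 - 20 * log10(r2 / r1)
Compute ratio: r2 / r1 = 11.2 / 8.0 = 1.4
Compute log10: log10(1.4) = 0.146128
Compute drop: 20 * 0.146128 = 2.9226
SPL2 = 92.9 - 2.9226 = 89.98

89.98 dB


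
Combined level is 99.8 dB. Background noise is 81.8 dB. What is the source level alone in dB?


Given values:
  L_total = 99.8 dB, L_bg = 81.8 dB
Formula: L_source = 10 * log10(10^(L_total/10) - 10^(L_bg/10))
Convert to linear:
  10^(99.8/10) = 9549925860.2144
  10^(81.8/10) = 151356124.8436
Difference: 9549925860.2144 - 151356124.8436 = 9398569735.3708
L_source = 10 * log10(9398569735.3708) = 99.73

99.73 dB


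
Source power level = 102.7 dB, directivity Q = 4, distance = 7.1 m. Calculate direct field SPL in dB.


Given values:
  Lw = 102.7 dB, Q = 4, r = 7.1 m
Formula: SPL = Lw + 10 * log10(Q / (4 * pi * r^2))
Compute 4 * pi * r^2 = 4 * pi * 7.1^2 = 633.4707
Compute Q / denom = 4 / 633.4707 = 0.00631442
Compute 10 * log10(0.00631442) = -21.9967
SPL = 102.7 + (-21.9967) = 80.7

80.7 dB


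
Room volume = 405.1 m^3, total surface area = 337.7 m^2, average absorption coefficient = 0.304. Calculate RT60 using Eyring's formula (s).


Given values:
  V = 405.1 m^3, S = 337.7 m^2, alpha = 0.304
Formula: RT60 = 0.161 * V / (-S * ln(1 - alpha))
Compute ln(1 - 0.304) = ln(0.696) = -0.362406
Denominator: -337.7 * -0.362406 = 122.3845
Numerator: 0.161 * 405.1 = 65.2211
RT60 = 65.2211 / 122.3845 = 0.533

0.533 s


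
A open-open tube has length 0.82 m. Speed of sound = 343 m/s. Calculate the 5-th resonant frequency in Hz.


Given values:
  Tube type: open-open, L = 0.82 m, c = 343 m/s, n = 5
Formula: f_n = n * c / (2 * L)
Compute 2 * L = 2 * 0.82 = 1.64
f = 5 * 343 / 1.64
f = 1045.73

1045.73 Hz


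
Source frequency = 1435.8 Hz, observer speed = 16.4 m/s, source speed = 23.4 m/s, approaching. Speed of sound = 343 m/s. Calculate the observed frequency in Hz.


Given values:
  f_s = 1435.8 Hz, v_o = 16.4 m/s, v_s = 23.4 m/s
  Direction: approaching
Formula: f_o = f_s * (c + v_o) / (c - v_s)
Numerator: c + v_o = 343 + 16.4 = 359.4
Denominator: c - v_s = 343 - 23.4 = 319.6
f_o = 1435.8 * 359.4 / 319.6 = 1614.6

1614.6 Hz


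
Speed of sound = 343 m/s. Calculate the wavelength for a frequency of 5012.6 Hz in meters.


Given values:
  c = 343 m/s, f = 5012.6 Hz
Formula: lambda = c / f
lambda = 343 / 5012.6
lambda = 0.0684

0.0684 m


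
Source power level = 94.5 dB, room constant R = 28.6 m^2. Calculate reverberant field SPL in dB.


Given values:
  Lw = 94.5 dB, R = 28.6 m^2
Formula: SPL = Lw + 10 * log10(4 / R)
Compute 4 / R = 4 / 28.6 = 0.13986
Compute 10 * log10(0.13986) = -8.5431
SPL = 94.5 + (-8.5431) = 85.96

85.96 dB


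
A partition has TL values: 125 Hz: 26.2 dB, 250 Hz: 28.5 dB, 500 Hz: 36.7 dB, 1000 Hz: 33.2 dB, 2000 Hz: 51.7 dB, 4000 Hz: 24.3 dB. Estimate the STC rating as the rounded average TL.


Given TL values at each frequency:
  125 Hz: 26.2 dB
  250 Hz: 28.5 dB
  500 Hz: 36.7 dB
  1000 Hz: 33.2 dB
  2000 Hz: 51.7 dB
  4000 Hz: 24.3 dB
Formula: STC ~ round(average of TL values)
Sum = 26.2 + 28.5 + 36.7 + 33.2 + 51.7 + 24.3 = 200.6
Average = 200.6 / 6 = 33.43
Rounded: 33

33


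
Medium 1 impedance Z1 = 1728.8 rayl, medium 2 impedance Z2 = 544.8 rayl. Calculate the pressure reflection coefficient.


Given values:
  Z1 = 1728.8 rayl, Z2 = 544.8 rayl
Formula: R = (Z2 - Z1) / (Z2 + Z1)
Numerator: Z2 - Z1 = 544.8 - 1728.8 = -1184.0
Denominator: Z2 + Z1 = 544.8 + 1728.8 = 2273.6
R = -1184.0 / 2273.6 = -0.5208

-0.5208


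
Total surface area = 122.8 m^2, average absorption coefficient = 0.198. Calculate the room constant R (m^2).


Given values:
  S = 122.8 m^2, alpha = 0.198
Formula: R = S * alpha / (1 - alpha)
Numerator: 122.8 * 0.198 = 24.3144
Denominator: 1 - 0.198 = 0.802
R = 24.3144 / 0.802 = 30.32

30.32 m^2


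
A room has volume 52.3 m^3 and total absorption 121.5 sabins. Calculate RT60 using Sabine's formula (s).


Given values:
  V = 52.3 m^3
  A = 121.5 sabins
Formula: RT60 = 0.161 * V / A
Numerator: 0.161 * 52.3 = 8.4203
RT60 = 8.4203 / 121.5 = 0.069

0.069 s


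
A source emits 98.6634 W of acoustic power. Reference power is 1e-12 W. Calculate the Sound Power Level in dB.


Given values:
  W = 98.6634 W
  W_ref = 1e-12 W
Formula: SWL = 10 * log10(W / W_ref)
Compute ratio: W / W_ref = 98663400000000
Compute log10: log10(98663400000000) = 13.994156
Multiply: SWL = 10 * 13.994156 = 139.94

139.94 dB


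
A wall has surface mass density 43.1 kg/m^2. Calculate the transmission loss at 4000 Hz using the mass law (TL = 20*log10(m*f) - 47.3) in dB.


Given values:
  m = 43.1 kg/m^2, f = 4000 Hz
Formula: TL = 20 * log10(m * f) - 47.3
Compute m * f = 43.1 * 4000 = 172400.0
Compute log10(172400.0) = 5.236537
Compute 20 * 5.236537 = 104.7307
TL = 104.7307 - 47.3 = 57.43

57.43 dB


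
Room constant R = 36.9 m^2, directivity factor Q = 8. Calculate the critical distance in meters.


Given values:
  R = 36.9 m^2, Q = 8
Formula: d_c = 0.141 * sqrt(Q * R)
Compute Q * R = 8 * 36.9 = 295.2
Compute sqrt(295.2) = 17.1814
d_c = 0.141 * 17.1814 = 2.423

2.423 m


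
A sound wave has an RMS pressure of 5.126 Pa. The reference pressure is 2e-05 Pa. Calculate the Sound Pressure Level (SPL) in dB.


Given values:
  p = 5.126 Pa
  p_ref = 2e-05 Pa
Formula: SPL = 20 * log10(p / p_ref)
Compute ratio: p / p_ref = 5.126 / 2e-05 = 256300
Compute log10: log10(256300) = 5.408749
Multiply: SPL = 20 * 5.408749 = 108.17

108.17 dB


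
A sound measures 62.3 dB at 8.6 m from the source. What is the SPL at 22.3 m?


Given values:
  SPL1 = 62.3 dB, r1 = 8.6 m, r2 = 22.3 m
Formula: SPL2 = SPL1 - 20 * log10(r2 / r1)
Compute ratio: r2 / r1 = 22.3 / 8.6 = 2.593
Compute log10: log10(2.593) = 0.413803
Compute drop: 20 * 0.413803 = 8.2761
SPL2 = 62.3 - 8.2761 = 54.02

54.02 dB


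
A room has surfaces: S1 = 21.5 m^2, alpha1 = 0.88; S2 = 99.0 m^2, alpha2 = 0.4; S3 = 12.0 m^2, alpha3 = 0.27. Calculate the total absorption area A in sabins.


Given surfaces:
  Surface 1: 21.5 * 0.88 = 18.92
  Surface 2: 99.0 * 0.4 = 39.6
  Surface 3: 12.0 * 0.27 = 3.24
Formula: A = sum(Si * alpha_i)
A = 18.92 + 39.6 + 3.24
A = 61.76

61.76 sabins


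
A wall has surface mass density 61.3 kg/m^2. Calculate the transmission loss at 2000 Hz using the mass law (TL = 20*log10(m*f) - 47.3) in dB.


Given values:
  m = 61.3 kg/m^2, f = 2000 Hz
Formula: TL = 20 * log10(m * f) - 47.3
Compute m * f = 61.3 * 2000 = 122600.0
Compute log10(122600.0) = 5.08849
Compute 20 * 5.08849 = 101.7698
TL = 101.7698 - 47.3 = 54.47

54.47 dB


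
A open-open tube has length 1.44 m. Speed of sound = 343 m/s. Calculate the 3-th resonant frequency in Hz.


Given values:
  Tube type: open-open, L = 1.44 m, c = 343 m/s, n = 3
Formula: f_n = n * c / (2 * L)
Compute 2 * L = 2 * 1.44 = 2.88
f = 3 * 343 / 2.88
f = 357.29

357.29 Hz


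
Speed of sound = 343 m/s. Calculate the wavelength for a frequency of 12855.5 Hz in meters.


Given values:
  c = 343 m/s, f = 12855.5 Hz
Formula: lambda = c / f
lambda = 343 / 12855.5
lambda = 0.0267

0.0267 m


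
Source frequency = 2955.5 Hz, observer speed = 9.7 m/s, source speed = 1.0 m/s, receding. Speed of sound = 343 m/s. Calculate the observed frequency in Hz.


Given values:
  f_s = 2955.5 Hz, v_o = 9.7 m/s, v_s = 1.0 m/s
  Direction: receding
Formula: f_o = f_s * (c - v_o) / (c + v_s)
Numerator: c - v_o = 343 - 9.7 = 333.3
Denominator: c + v_s = 343 + 1.0 = 344.0
f_o = 2955.5 * 333.3 / 344.0 = 2863.57

2863.57 Hz


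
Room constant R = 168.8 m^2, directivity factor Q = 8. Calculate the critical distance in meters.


Given values:
  R = 168.8 m^2, Q = 8
Formula: d_c = 0.141 * sqrt(Q * R)
Compute Q * R = 8 * 168.8 = 1350.4
Compute sqrt(1350.4) = 36.7478
d_c = 0.141 * 36.7478 = 5.181

5.181 m


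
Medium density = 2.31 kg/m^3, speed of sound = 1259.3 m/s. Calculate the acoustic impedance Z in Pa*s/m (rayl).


Given values:
  rho = 2.31 kg/m^3
  c = 1259.3 m/s
Formula: Z = rho * c
Z = 2.31 * 1259.3
Z = 2908.98

2908.98 rayl


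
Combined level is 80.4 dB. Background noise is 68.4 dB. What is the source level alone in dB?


Given values:
  L_total = 80.4 dB, L_bg = 68.4 dB
Formula: L_source = 10 * log10(10^(L_total/10) - 10^(L_bg/10))
Convert to linear:
  10^(80.4/10) = 109647819.6143
  10^(68.4/10) = 6918309.7092
Difference: 109647819.6143 - 6918309.7092 = 102729509.9051
L_source = 10 * log10(102729509.9051) = 80.12

80.12 dB


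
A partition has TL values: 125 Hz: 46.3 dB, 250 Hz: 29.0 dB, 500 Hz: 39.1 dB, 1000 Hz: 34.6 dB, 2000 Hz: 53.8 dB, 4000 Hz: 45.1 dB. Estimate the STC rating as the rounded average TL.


Given TL values at each frequency:
  125 Hz: 46.3 dB
  250 Hz: 29.0 dB
  500 Hz: 39.1 dB
  1000 Hz: 34.6 dB
  2000 Hz: 53.8 dB
  4000 Hz: 45.1 dB
Formula: STC ~ round(average of TL values)
Sum = 46.3 + 29.0 + 39.1 + 34.6 + 53.8 + 45.1 = 247.9
Average = 247.9 / 6 = 41.32
Rounded: 41

41


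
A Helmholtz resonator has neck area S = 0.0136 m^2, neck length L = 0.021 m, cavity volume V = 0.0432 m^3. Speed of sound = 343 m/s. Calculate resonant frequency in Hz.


Given values:
  S = 0.0136 m^2, L = 0.021 m, V = 0.0432 m^3, c = 343 m/s
Formula: f = (c / (2*pi)) * sqrt(S / (V * L))
Compute V * L = 0.0432 * 0.021 = 0.0009072
Compute S / (V * L) = 0.0136 / 0.0009072 = 14.9912
Compute sqrt(14.9912) = 3.871847
Compute c / (2*pi) = 343 / 6.283185 = 54.590148
f = 54.590148 * 3.871847 = 211.36

211.36 Hz


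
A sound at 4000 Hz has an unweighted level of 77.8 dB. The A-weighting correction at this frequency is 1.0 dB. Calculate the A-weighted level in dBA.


Given values:
  SPL = 77.8 dB
  A-weighting at 4000 Hz = 1.0 dB
Formula: L_A = SPL + A_weight
L_A = 77.8 + (1.0)
L_A = 78.8

78.8 dBA


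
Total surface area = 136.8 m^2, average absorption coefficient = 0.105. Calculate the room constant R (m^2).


Given values:
  S = 136.8 m^2, alpha = 0.105
Formula: R = S * alpha / (1 - alpha)
Numerator: 136.8 * 0.105 = 14.364
Denominator: 1 - 0.105 = 0.895
R = 14.364 / 0.895 = 16.05

16.05 m^2


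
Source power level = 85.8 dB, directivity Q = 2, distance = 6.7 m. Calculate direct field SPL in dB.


Given values:
  Lw = 85.8 dB, Q = 2, r = 6.7 m
Formula: SPL = Lw + 10 * log10(Q / (4 * pi * r^2))
Compute 4 * pi * r^2 = 4 * pi * 6.7^2 = 564.1044
Compute Q / denom = 2 / 564.1044 = 0.00354544
Compute 10 * log10(0.00354544) = -24.5033
SPL = 85.8 + (-24.5033) = 61.3

61.3 dB


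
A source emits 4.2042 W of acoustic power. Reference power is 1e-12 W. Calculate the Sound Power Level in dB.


Given values:
  W = 4.2042 W
  W_ref = 1e-12 W
Formula: SWL = 10 * log10(W / W_ref)
Compute ratio: W / W_ref = 4204200000000
Compute log10: log10(4204200000000) = 12.623683
Multiply: SWL = 10 * 12.623683 = 126.24

126.24 dB


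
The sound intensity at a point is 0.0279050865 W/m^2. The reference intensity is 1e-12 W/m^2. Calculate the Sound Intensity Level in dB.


Given values:
  I = 0.0279050865 W/m^2
  I_ref = 1e-12 W/m^2
Formula: SIL = 10 * log10(I / I_ref)
Compute ratio: I / I_ref = 27905086500
Compute log10: log10(27905086500) = 10.445683
Multiply: SIL = 10 * 10.445683 = 104.46

104.46 dB
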